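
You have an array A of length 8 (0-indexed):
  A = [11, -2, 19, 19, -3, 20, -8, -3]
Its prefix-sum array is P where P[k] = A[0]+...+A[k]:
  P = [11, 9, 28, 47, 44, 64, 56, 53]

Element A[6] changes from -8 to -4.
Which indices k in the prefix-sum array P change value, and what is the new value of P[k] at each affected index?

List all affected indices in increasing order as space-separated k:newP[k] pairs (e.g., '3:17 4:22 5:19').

Answer: 6:60 7:57

Derivation:
P[k] = A[0] + ... + A[k]
P[k] includes A[6] iff k >= 6
Affected indices: 6, 7, ..., 7; delta = 4
  P[6]: 56 + 4 = 60
  P[7]: 53 + 4 = 57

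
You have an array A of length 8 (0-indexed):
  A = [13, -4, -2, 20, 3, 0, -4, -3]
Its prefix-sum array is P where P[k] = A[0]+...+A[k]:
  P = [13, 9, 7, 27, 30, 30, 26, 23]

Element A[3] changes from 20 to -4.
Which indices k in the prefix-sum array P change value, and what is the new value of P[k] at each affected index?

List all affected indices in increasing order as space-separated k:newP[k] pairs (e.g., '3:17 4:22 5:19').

Answer: 3:3 4:6 5:6 6:2 7:-1

Derivation:
P[k] = A[0] + ... + A[k]
P[k] includes A[3] iff k >= 3
Affected indices: 3, 4, ..., 7; delta = -24
  P[3]: 27 + -24 = 3
  P[4]: 30 + -24 = 6
  P[5]: 30 + -24 = 6
  P[6]: 26 + -24 = 2
  P[7]: 23 + -24 = -1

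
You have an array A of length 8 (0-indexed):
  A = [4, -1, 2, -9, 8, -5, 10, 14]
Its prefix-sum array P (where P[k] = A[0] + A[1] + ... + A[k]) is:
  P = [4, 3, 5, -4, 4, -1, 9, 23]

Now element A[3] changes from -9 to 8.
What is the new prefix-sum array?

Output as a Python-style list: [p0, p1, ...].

Change: A[3] -9 -> 8, delta = 17
P[k] for k < 3: unchanged (A[3] not included)
P[k] for k >= 3: shift by delta = 17
  P[0] = 4 + 0 = 4
  P[1] = 3 + 0 = 3
  P[2] = 5 + 0 = 5
  P[3] = -4 + 17 = 13
  P[4] = 4 + 17 = 21
  P[5] = -1 + 17 = 16
  P[6] = 9 + 17 = 26
  P[7] = 23 + 17 = 40

Answer: [4, 3, 5, 13, 21, 16, 26, 40]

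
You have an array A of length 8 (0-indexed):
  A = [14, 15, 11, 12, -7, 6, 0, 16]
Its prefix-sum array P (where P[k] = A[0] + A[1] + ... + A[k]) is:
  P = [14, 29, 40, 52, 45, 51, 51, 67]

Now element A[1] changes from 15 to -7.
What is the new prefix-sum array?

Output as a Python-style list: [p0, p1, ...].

Change: A[1] 15 -> -7, delta = -22
P[k] for k < 1: unchanged (A[1] not included)
P[k] for k >= 1: shift by delta = -22
  P[0] = 14 + 0 = 14
  P[1] = 29 + -22 = 7
  P[2] = 40 + -22 = 18
  P[3] = 52 + -22 = 30
  P[4] = 45 + -22 = 23
  P[5] = 51 + -22 = 29
  P[6] = 51 + -22 = 29
  P[7] = 67 + -22 = 45

Answer: [14, 7, 18, 30, 23, 29, 29, 45]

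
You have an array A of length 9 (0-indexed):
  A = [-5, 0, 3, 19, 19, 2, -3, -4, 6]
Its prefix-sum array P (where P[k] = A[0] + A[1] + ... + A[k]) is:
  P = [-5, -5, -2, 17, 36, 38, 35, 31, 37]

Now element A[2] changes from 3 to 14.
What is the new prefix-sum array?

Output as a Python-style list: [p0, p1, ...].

Answer: [-5, -5, 9, 28, 47, 49, 46, 42, 48]

Derivation:
Change: A[2] 3 -> 14, delta = 11
P[k] for k < 2: unchanged (A[2] not included)
P[k] for k >= 2: shift by delta = 11
  P[0] = -5 + 0 = -5
  P[1] = -5 + 0 = -5
  P[2] = -2 + 11 = 9
  P[3] = 17 + 11 = 28
  P[4] = 36 + 11 = 47
  P[5] = 38 + 11 = 49
  P[6] = 35 + 11 = 46
  P[7] = 31 + 11 = 42
  P[8] = 37 + 11 = 48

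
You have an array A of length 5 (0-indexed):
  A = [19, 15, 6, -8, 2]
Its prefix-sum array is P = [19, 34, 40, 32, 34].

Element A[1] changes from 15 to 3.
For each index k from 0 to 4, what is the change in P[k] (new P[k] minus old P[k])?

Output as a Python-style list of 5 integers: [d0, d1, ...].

Answer: [0, -12, -12, -12, -12]

Derivation:
Element change: A[1] 15 -> 3, delta = -12
For k < 1: P[k] unchanged, delta_P[k] = 0
For k >= 1: P[k] shifts by exactly -12
Delta array: [0, -12, -12, -12, -12]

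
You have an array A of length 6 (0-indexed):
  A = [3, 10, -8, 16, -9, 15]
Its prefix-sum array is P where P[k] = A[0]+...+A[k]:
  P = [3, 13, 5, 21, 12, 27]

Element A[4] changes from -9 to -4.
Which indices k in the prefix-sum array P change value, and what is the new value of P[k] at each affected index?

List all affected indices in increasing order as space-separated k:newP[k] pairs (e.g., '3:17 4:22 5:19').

Answer: 4:17 5:32

Derivation:
P[k] = A[0] + ... + A[k]
P[k] includes A[4] iff k >= 4
Affected indices: 4, 5, ..., 5; delta = 5
  P[4]: 12 + 5 = 17
  P[5]: 27 + 5 = 32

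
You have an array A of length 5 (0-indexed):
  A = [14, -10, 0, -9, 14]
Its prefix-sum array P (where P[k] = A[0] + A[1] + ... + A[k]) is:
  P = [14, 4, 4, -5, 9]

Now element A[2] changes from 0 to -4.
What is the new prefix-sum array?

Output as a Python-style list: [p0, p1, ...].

Answer: [14, 4, 0, -9, 5]

Derivation:
Change: A[2] 0 -> -4, delta = -4
P[k] for k < 2: unchanged (A[2] not included)
P[k] for k >= 2: shift by delta = -4
  P[0] = 14 + 0 = 14
  P[1] = 4 + 0 = 4
  P[2] = 4 + -4 = 0
  P[3] = -5 + -4 = -9
  P[4] = 9 + -4 = 5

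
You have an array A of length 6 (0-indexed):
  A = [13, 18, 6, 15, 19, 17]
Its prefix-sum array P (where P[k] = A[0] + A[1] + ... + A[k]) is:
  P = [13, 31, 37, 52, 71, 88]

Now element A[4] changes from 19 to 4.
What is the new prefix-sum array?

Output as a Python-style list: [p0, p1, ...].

Answer: [13, 31, 37, 52, 56, 73]

Derivation:
Change: A[4] 19 -> 4, delta = -15
P[k] for k < 4: unchanged (A[4] not included)
P[k] for k >= 4: shift by delta = -15
  P[0] = 13 + 0 = 13
  P[1] = 31 + 0 = 31
  P[2] = 37 + 0 = 37
  P[3] = 52 + 0 = 52
  P[4] = 71 + -15 = 56
  P[5] = 88 + -15 = 73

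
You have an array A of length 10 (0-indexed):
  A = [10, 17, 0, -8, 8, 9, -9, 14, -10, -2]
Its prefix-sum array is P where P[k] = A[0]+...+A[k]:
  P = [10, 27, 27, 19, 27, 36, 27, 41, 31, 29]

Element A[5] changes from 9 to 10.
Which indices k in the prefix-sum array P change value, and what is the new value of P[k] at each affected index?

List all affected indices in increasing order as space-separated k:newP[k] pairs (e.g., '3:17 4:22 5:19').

Answer: 5:37 6:28 7:42 8:32 9:30

Derivation:
P[k] = A[0] + ... + A[k]
P[k] includes A[5] iff k >= 5
Affected indices: 5, 6, ..., 9; delta = 1
  P[5]: 36 + 1 = 37
  P[6]: 27 + 1 = 28
  P[7]: 41 + 1 = 42
  P[8]: 31 + 1 = 32
  P[9]: 29 + 1 = 30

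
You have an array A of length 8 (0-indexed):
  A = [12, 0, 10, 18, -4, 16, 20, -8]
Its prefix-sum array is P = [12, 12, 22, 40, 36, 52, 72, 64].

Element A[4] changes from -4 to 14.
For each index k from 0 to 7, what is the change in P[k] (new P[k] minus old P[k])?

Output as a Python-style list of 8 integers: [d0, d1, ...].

Answer: [0, 0, 0, 0, 18, 18, 18, 18]

Derivation:
Element change: A[4] -4 -> 14, delta = 18
For k < 4: P[k] unchanged, delta_P[k] = 0
For k >= 4: P[k] shifts by exactly 18
Delta array: [0, 0, 0, 0, 18, 18, 18, 18]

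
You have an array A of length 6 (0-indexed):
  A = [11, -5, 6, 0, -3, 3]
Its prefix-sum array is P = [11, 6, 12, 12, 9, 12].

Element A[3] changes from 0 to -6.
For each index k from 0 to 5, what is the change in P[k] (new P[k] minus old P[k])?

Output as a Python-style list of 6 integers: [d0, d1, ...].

Element change: A[3] 0 -> -6, delta = -6
For k < 3: P[k] unchanged, delta_P[k] = 0
For k >= 3: P[k] shifts by exactly -6
Delta array: [0, 0, 0, -6, -6, -6]

Answer: [0, 0, 0, -6, -6, -6]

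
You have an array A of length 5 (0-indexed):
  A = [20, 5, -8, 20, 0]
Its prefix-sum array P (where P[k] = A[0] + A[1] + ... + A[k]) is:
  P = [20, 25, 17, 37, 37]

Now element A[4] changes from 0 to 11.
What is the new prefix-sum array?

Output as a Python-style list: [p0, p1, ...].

Answer: [20, 25, 17, 37, 48]

Derivation:
Change: A[4] 0 -> 11, delta = 11
P[k] for k < 4: unchanged (A[4] not included)
P[k] for k >= 4: shift by delta = 11
  P[0] = 20 + 0 = 20
  P[1] = 25 + 0 = 25
  P[2] = 17 + 0 = 17
  P[3] = 37 + 0 = 37
  P[4] = 37 + 11 = 48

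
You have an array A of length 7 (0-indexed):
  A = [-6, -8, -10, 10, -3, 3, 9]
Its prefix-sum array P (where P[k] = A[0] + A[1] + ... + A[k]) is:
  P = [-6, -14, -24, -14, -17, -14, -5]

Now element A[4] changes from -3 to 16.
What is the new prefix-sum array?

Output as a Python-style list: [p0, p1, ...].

Change: A[4] -3 -> 16, delta = 19
P[k] for k < 4: unchanged (A[4] not included)
P[k] for k >= 4: shift by delta = 19
  P[0] = -6 + 0 = -6
  P[1] = -14 + 0 = -14
  P[2] = -24 + 0 = -24
  P[3] = -14 + 0 = -14
  P[4] = -17 + 19 = 2
  P[5] = -14 + 19 = 5
  P[6] = -5 + 19 = 14

Answer: [-6, -14, -24, -14, 2, 5, 14]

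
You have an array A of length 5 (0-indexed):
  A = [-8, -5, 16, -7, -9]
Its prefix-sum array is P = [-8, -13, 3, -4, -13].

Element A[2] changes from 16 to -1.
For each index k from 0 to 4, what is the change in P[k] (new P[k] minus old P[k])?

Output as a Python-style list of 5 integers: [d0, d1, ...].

Element change: A[2] 16 -> -1, delta = -17
For k < 2: P[k] unchanged, delta_P[k] = 0
For k >= 2: P[k] shifts by exactly -17
Delta array: [0, 0, -17, -17, -17]

Answer: [0, 0, -17, -17, -17]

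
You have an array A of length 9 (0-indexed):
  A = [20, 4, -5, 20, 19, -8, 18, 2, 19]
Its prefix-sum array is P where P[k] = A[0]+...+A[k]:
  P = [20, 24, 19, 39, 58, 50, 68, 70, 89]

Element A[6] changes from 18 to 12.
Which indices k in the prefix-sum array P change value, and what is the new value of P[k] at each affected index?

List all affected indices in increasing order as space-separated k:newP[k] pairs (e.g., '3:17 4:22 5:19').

P[k] = A[0] + ... + A[k]
P[k] includes A[6] iff k >= 6
Affected indices: 6, 7, ..., 8; delta = -6
  P[6]: 68 + -6 = 62
  P[7]: 70 + -6 = 64
  P[8]: 89 + -6 = 83

Answer: 6:62 7:64 8:83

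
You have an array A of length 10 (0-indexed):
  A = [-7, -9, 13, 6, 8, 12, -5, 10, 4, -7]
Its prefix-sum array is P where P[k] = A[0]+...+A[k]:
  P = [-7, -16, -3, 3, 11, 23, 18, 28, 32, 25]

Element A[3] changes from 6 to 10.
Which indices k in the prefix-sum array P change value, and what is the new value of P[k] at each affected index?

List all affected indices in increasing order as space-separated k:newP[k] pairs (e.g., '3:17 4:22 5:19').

Answer: 3:7 4:15 5:27 6:22 7:32 8:36 9:29

Derivation:
P[k] = A[0] + ... + A[k]
P[k] includes A[3] iff k >= 3
Affected indices: 3, 4, ..., 9; delta = 4
  P[3]: 3 + 4 = 7
  P[4]: 11 + 4 = 15
  P[5]: 23 + 4 = 27
  P[6]: 18 + 4 = 22
  P[7]: 28 + 4 = 32
  P[8]: 32 + 4 = 36
  P[9]: 25 + 4 = 29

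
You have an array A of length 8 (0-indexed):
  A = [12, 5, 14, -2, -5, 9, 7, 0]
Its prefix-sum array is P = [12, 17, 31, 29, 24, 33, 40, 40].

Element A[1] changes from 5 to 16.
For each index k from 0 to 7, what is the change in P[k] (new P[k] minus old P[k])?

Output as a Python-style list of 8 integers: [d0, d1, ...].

Element change: A[1] 5 -> 16, delta = 11
For k < 1: P[k] unchanged, delta_P[k] = 0
For k >= 1: P[k] shifts by exactly 11
Delta array: [0, 11, 11, 11, 11, 11, 11, 11]

Answer: [0, 11, 11, 11, 11, 11, 11, 11]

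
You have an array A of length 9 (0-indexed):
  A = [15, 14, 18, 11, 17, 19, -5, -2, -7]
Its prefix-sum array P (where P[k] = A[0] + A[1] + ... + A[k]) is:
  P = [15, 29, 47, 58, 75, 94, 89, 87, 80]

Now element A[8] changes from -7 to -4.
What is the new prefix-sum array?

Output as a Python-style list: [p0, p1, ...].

Change: A[8] -7 -> -4, delta = 3
P[k] for k < 8: unchanged (A[8] not included)
P[k] for k >= 8: shift by delta = 3
  P[0] = 15 + 0 = 15
  P[1] = 29 + 0 = 29
  P[2] = 47 + 0 = 47
  P[3] = 58 + 0 = 58
  P[4] = 75 + 0 = 75
  P[5] = 94 + 0 = 94
  P[6] = 89 + 0 = 89
  P[7] = 87 + 0 = 87
  P[8] = 80 + 3 = 83

Answer: [15, 29, 47, 58, 75, 94, 89, 87, 83]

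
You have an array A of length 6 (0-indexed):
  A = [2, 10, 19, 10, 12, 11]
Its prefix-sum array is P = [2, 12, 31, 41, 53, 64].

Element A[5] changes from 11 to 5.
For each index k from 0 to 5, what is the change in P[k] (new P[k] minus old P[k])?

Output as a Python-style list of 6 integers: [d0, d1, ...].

Element change: A[5] 11 -> 5, delta = -6
For k < 5: P[k] unchanged, delta_P[k] = 0
For k >= 5: P[k] shifts by exactly -6
Delta array: [0, 0, 0, 0, 0, -6]

Answer: [0, 0, 0, 0, 0, -6]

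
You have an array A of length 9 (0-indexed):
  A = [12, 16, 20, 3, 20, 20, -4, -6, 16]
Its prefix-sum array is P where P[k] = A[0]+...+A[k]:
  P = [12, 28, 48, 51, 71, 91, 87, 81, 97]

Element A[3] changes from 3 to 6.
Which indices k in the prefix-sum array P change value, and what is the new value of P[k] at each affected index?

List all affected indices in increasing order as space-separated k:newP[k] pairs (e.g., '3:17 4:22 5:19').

P[k] = A[0] + ... + A[k]
P[k] includes A[3] iff k >= 3
Affected indices: 3, 4, ..., 8; delta = 3
  P[3]: 51 + 3 = 54
  P[4]: 71 + 3 = 74
  P[5]: 91 + 3 = 94
  P[6]: 87 + 3 = 90
  P[7]: 81 + 3 = 84
  P[8]: 97 + 3 = 100

Answer: 3:54 4:74 5:94 6:90 7:84 8:100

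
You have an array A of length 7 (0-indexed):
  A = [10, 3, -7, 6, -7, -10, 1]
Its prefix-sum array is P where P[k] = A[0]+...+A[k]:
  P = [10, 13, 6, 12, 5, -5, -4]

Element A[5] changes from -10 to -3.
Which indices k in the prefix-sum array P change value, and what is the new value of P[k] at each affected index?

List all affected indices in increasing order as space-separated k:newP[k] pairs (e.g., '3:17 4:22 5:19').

Answer: 5:2 6:3

Derivation:
P[k] = A[0] + ... + A[k]
P[k] includes A[5] iff k >= 5
Affected indices: 5, 6, ..., 6; delta = 7
  P[5]: -5 + 7 = 2
  P[6]: -4 + 7 = 3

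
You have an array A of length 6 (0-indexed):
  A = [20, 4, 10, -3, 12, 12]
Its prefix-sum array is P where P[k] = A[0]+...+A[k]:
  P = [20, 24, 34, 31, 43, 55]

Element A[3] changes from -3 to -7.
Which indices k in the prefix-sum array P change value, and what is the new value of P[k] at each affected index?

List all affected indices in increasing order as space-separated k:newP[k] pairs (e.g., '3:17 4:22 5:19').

Answer: 3:27 4:39 5:51

Derivation:
P[k] = A[0] + ... + A[k]
P[k] includes A[3] iff k >= 3
Affected indices: 3, 4, ..., 5; delta = -4
  P[3]: 31 + -4 = 27
  P[4]: 43 + -4 = 39
  P[5]: 55 + -4 = 51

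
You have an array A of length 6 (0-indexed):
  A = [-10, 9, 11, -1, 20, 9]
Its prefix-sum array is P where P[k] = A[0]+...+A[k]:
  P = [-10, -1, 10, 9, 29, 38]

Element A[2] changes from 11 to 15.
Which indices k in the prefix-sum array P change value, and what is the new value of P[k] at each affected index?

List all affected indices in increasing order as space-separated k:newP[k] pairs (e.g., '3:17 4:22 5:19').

Answer: 2:14 3:13 4:33 5:42

Derivation:
P[k] = A[0] + ... + A[k]
P[k] includes A[2] iff k >= 2
Affected indices: 2, 3, ..., 5; delta = 4
  P[2]: 10 + 4 = 14
  P[3]: 9 + 4 = 13
  P[4]: 29 + 4 = 33
  P[5]: 38 + 4 = 42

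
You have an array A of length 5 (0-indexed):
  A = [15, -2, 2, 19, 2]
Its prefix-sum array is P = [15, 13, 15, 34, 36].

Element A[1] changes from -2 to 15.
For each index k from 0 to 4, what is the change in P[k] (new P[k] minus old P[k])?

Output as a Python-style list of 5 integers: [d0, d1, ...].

Answer: [0, 17, 17, 17, 17]

Derivation:
Element change: A[1] -2 -> 15, delta = 17
For k < 1: P[k] unchanged, delta_P[k] = 0
For k >= 1: P[k] shifts by exactly 17
Delta array: [0, 17, 17, 17, 17]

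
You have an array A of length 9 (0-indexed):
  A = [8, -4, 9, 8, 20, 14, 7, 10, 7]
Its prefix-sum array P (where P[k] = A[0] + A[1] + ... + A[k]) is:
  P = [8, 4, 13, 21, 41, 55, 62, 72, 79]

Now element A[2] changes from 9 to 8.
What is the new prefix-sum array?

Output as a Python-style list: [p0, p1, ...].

Answer: [8, 4, 12, 20, 40, 54, 61, 71, 78]

Derivation:
Change: A[2] 9 -> 8, delta = -1
P[k] for k < 2: unchanged (A[2] not included)
P[k] for k >= 2: shift by delta = -1
  P[0] = 8 + 0 = 8
  P[1] = 4 + 0 = 4
  P[2] = 13 + -1 = 12
  P[3] = 21 + -1 = 20
  P[4] = 41 + -1 = 40
  P[5] = 55 + -1 = 54
  P[6] = 62 + -1 = 61
  P[7] = 72 + -1 = 71
  P[8] = 79 + -1 = 78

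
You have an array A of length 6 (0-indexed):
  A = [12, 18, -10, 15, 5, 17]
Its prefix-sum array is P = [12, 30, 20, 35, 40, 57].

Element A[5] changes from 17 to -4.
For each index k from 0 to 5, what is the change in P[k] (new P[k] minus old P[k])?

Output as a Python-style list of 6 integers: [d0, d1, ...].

Element change: A[5] 17 -> -4, delta = -21
For k < 5: P[k] unchanged, delta_P[k] = 0
For k >= 5: P[k] shifts by exactly -21
Delta array: [0, 0, 0, 0, 0, -21]

Answer: [0, 0, 0, 0, 0, -21]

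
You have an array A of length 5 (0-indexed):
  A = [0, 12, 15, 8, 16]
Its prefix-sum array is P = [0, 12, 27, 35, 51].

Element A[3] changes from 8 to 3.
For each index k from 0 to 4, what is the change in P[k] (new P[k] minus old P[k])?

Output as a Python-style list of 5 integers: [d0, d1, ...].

Answer: [0, 0, 0, -5, -5]

Derivation:
Element change: A[3] 8 -> 3, delta = -5
For k < 3: P[k] unchanged, delta_P[k] = 0
For k >= 3: P[k] shifts by exactly -5
Delta array: [0, 0, 0, -5, -5]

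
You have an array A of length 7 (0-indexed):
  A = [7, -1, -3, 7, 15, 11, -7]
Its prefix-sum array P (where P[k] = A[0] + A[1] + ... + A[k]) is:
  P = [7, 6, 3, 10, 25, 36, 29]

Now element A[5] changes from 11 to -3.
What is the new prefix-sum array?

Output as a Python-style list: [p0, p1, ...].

Change: A[5] 11 -> -3, delta = -14
P[k] for k < 5: unchanged (A[5] not included)
P[k] for k >= 5: shift by delta = -14
  P[0] = 7 + 0 = 7
  P[1] = 6 + 0 = 6
  P[2] = 3 + 0 = 3
  P[3] = 10 + 0 = 10
  P[4] = 25 + 0 = 25
  P[5] = 36 + -14 = 22
  P[6] = 29 + -14 = 15

Answer: [7, 6, 3, 10, 25, 22, 15]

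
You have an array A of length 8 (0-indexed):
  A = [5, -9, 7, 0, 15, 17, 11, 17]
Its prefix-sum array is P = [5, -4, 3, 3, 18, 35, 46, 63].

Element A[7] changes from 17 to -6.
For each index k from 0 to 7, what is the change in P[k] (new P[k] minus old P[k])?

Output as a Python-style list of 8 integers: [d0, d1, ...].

Element change: A[7] 17 -> -6, delta = -23
For k < 7: P[k] unchanged, delta_P[k] = 0
For k >= 7: P[k] shifts by exactly -23
Delta array: [0, 0, 0, 0, 0, 0, 0, -23]

Answer: [0, 0, 0, 0, 0, 0, 0, -23]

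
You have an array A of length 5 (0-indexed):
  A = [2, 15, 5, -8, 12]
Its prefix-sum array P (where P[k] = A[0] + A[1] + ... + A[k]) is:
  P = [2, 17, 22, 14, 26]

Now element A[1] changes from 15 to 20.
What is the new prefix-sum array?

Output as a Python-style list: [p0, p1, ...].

Change: A[1] 15 -> 20, delta = 5
P[k] for k < 1: unchanged (A[1] not included)
P[k] for k >= 1: shift by delta = 5
  P[0] = 2 + 0 = 2
  P[1] = 17 + 5 = 22
  P[2] = 22 + 5 = 27
  P[3] = 14 + 5 = 19
  P[4] = 26 + 5 = 31

Answer: [2, 22, 27, 19, 31]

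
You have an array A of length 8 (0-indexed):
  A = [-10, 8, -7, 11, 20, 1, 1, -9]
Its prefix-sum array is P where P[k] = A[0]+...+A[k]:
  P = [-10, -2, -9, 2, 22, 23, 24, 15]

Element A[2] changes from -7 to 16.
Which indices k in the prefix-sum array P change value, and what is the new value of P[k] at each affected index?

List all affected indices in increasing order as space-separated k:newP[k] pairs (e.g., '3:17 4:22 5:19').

P[k] = A[0] + ... + A[k]
P[k] includes A[2] iff k >= 2
Affected indices: 2, 3, ..., 7; delta = 23
  P[2]: -9 + 23 = 14
  P[3]: 2 + 23 = 25
  P[4]: 22 + 23 = 45
  P[5]: 23 + 23 = 46
  P[6]: 24 + 23 = 47
  P[7]: 15 + 23 = 38

Answer: 2:14 3:25 4:45 5:46 6:47 7:38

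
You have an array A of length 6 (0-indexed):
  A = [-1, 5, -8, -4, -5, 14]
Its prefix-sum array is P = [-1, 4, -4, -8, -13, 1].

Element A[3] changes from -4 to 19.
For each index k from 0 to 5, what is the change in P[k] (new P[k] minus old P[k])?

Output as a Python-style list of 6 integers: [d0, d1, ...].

Answer: [0, 0, 0, 23, 23, 23]

Derivation:
Element change: A[3] -4 -> 19, delta = 23
For k < 3: P[k] unchanged, delta_P[k] = 0
For k >= 3: P[k] shifts by exactly 23
Delta array: [0, 0, 0, 23, 23, 23]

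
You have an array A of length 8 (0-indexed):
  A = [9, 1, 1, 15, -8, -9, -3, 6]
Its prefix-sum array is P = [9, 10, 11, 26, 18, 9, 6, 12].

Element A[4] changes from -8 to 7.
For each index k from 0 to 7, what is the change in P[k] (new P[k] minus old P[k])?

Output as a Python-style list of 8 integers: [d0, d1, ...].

Answer: [0, 0, 0, 0, 15, 15, 15, 15]

Derivation:
Element change: A[4] -8 -> 7, delta = 15
For k < 4: P[k] unchanged, delta_P[k] = 0
For k >= 4: P[k] shifts by exactly 15
Delta array: [0, 0, 0, 0, 15, 15, 15, 15]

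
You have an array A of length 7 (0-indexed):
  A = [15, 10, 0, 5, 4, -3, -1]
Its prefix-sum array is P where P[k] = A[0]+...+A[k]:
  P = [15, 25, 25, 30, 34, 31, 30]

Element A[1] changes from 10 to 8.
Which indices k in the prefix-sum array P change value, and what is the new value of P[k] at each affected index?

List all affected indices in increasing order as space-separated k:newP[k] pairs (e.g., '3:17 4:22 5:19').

Answer: 1:23 2:23 3:28 4:32 5:29 6:28

Derivation:
P[k] = A[0] + ... + A[k]
P[k] includes A[1] iff k >= 1
Affected indices: 1, 2, ..., 6; delta = -2
  P[1]: 25 + -2 = 23
  P[2]: 25 + -2 = 23
  P[3]: 30 + -2 = 28
  P[4]: 34 + -2 = 32
  P[5]: 31 + -2 = 29
  P[6]: 30 + -2 = 28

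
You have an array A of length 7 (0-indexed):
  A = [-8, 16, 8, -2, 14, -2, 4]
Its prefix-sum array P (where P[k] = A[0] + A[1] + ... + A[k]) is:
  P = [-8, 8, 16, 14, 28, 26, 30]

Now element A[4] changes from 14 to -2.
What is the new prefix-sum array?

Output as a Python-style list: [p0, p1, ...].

Answer: [-8, 8, 16, 14, 12, 10, 14]

Derivation:
Change: A[4] 14 -> -2, delta = -16
P[k] for k < 4: unchanged (A[4] not included)
P[k] for k >= 4: shift by delta = -16
  P[0] = -8 + 0 = -8
  P[1] = 8 + 0 = 8
  P[2] = 16 + 0 = 16
  P[3] = 14 + 0 = 14
  P[4] = 28 + -16 = 12
  P[5] = 26 + -16 = 10
  P[6] = 30 + -16 = 14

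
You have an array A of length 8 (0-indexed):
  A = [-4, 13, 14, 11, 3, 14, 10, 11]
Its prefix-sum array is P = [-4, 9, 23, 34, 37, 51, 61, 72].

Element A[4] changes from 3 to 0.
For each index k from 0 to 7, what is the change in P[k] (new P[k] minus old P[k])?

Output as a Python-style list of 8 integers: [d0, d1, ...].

Element change: A[4] 3 -> 0, delta = -3
For k < 4: P[k] unchanged, delta_P[k] = 0
For k >= 4: P[k] shifts by exactly -3
Delta array: [0, 0, 0, 0, -3, -3, -3, -3]

Answer: [0, 0, 0, 0, -3, -3, -3, -3]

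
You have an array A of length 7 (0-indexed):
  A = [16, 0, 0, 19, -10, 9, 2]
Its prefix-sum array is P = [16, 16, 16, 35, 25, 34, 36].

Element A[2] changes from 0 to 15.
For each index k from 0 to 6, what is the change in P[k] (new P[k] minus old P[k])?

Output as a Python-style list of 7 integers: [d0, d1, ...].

Answer: [0, 0, 15, 15, 15, 15, 15]

Derivation:
Element change: A[2] 0 -> 15, delta = 15
For k < 2: P[k] unchanged, delta_P[k] = 0
For k >= 2: P[k] shifts by exactly 15
Delta array: [0, 0, 15, 15, 15, 15, 15]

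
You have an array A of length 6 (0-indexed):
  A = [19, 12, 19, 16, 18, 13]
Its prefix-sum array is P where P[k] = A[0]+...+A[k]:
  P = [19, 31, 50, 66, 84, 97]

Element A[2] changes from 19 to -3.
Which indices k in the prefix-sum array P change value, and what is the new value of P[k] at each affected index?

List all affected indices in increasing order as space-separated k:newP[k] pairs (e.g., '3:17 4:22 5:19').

P[k] = A[0] + ... + A[k]
P[k] includes A[2] iff k >= 2
Affected indices: 2, 3, ..., 5; delta = -22
  P[2]: 50 + -22 = 28
  P[3]: 66 + -22 = 44
  P[4]: 84 + -22 = 62
  P[5]: 97 + -22 = 75

Answer: 2:28 3:44 4:62 5:75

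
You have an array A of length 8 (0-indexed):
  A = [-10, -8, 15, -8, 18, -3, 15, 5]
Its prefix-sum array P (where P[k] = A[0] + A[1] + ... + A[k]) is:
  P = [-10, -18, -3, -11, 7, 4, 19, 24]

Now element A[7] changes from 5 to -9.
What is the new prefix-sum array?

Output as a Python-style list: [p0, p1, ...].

Change: A[7] 5 -> -9, delta = -14
P[k] for k < 7: unchanged (A[7] not included)
P[k] for k >= 7: shift by delta = -14
  P[0] = -10 + 0 = -10
  P[1] = -18 + 0 = -18
  P[2] = -3 + 0 = -3
  P[3] = -11 + 0 = -11
  P[4] = 7 + 0 = 7
  P[5] = 4 + 0 = 4
  P[6] = 19 + 0 = 19
  P[7] = 24 + -14 = 10

Answer: [-10, -18, -3, -11, 7, 4, 19, 10]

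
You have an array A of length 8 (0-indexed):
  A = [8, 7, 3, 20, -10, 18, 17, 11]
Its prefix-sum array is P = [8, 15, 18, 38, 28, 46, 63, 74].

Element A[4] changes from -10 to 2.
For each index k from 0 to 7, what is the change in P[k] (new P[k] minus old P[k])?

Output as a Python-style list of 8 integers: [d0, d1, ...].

Answer: [0, 0, 0, 0, 12, 12, 12, 12]

Derivation:
Element change: A[4] -10 -> 2, delta = 12
For k < 4: P[k] unchanged, delta_P[k] = 0
For k >= 4: P[k] shifts by exactly 12
Delta array: [0, 0, 0, 0, 12, 12, 12, 12]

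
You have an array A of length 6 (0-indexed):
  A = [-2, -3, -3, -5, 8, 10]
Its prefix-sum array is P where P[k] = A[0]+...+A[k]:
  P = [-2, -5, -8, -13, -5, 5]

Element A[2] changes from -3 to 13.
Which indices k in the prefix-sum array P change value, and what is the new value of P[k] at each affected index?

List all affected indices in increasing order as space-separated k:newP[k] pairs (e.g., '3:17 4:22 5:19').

P[k] = A[0] + ... + A[k]
P[k] includes A[2] iff k >= 2
Affected indices: 2, 3, ..., 5; delta = 16
  P[2]: -8 + 16 = 8
  P[3]: -13 + 16 = 3
  P[4]: -5 + 16 = 11
  P[5]: 5 + 16 = 21

Answer: 2:8 3:3 4:11 5:21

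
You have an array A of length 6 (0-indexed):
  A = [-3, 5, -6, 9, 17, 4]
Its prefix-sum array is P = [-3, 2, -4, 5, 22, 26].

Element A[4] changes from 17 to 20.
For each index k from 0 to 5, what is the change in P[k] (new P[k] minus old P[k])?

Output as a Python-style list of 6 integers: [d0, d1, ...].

Answer: [0, 0, 0, 0, 3, 3]

Derivation:
Element change: A[4] 17 -> 20, delta = 3
For k < 4: P[k] unchanged, delta_P[k] = 0
For k >= 4: P[k] shifts by exactly 3
Delta array: [0, 0, 0, 0, 3, 3]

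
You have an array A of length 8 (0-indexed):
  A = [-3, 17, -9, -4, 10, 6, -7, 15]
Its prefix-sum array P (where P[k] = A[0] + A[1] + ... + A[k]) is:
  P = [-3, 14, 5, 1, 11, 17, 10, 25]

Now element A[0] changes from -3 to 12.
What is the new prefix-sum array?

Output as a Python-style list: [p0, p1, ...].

Change: A[0] -3 -> 12, delta = 15
P[k] for k < 0: unchanged (A[0] not included)
P[k] for k >= 0: shift by delta = 15
  P[0] = -3 + 15 = 12
  P[1] = 14 + 15 = 29
  P[2] = 5 + 15 = 20
  P[3] = 1 + 15 = 16
  P[4] = 11 + 15 = 26
  P[5] = 17 + 15 = 32
  P[6] = 10 + 15 = 25
  P[7] = 25 + 15 = 40

Answer: [12, 29, 20, 16, 26, 32, 25, 40]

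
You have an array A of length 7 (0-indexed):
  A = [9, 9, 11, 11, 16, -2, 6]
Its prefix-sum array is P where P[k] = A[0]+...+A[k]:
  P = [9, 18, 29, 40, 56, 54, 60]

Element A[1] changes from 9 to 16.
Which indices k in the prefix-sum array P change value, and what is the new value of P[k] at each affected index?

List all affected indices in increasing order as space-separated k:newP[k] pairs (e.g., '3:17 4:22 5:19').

Answer: 1:25 2:36 3:47 4:63 5:61 6:67

Derivation:
P[k] = A[0] + ... + A[k]
P[k] includes A[1] iff k >= 1
Affected indices: 1, 2, ..., 6; delta = 7
  P[1]: 18 + 7 = 25
  P[2]: 29 + 7 = 36
  P[3]: 40 + 7 = 47
  P[4]: 56 + 7 = 63
  P[5]: 54 + 7 = 61
  P[6]: 60 + 7 = 67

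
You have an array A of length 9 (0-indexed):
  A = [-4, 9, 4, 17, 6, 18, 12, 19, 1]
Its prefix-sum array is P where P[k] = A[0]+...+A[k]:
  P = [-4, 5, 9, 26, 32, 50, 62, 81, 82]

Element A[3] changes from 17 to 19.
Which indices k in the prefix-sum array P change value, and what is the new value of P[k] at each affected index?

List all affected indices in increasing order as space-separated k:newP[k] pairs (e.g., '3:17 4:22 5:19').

Answer: 3:28 4:34 5:52 6:64 7:83 8:84

Derivation:
P[k] = A[0] + ... + A[k]
P[k] includes A[3] iff k >= 3
Affected indices: 3, 4, ..., 8; delta = 2
  P[3]: 26 + 2 = 28
  P[4]: 32 + 2 = 34
  P[5]: 50 + 2 = 52
  P[6]: 62 + 2 = 64
  P[7]: 81 + 2 = 83
  P[8]: 82 + 2 = 84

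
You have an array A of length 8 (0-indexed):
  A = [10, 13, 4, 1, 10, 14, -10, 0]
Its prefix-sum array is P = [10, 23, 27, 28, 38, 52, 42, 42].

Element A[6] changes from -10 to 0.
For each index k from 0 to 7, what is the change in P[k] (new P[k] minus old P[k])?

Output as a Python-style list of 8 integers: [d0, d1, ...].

Element change: A[6] -10 -> 0, delta = 10
For k < 6: P[k] unchanged, delta_P[k] = 0
For k >= 6: P[k] shifts by exactly 10
Delta array: [0, 0, 0, 0, 0, 0, 10, 10]

Answer: [0, 0, 0, 0, 0, 0, 10, 10]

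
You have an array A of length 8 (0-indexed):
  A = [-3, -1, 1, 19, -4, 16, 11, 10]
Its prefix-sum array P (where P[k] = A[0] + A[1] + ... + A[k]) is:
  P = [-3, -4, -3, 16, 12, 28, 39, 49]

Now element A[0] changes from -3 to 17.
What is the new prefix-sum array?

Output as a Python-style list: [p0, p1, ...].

Answer: [17, 16, 17, 36, 32, 48, 59, 69]

Derivation:
Change: A[0] -3 -> 17, delta = 20
P[k] for k < 0: unchanged (A[0] not included)
P[k] for k >= 0: shift by delta = 20
  P[0] = -3 + 20 = 17
  P[1] = -4 + 20 = 16
  P[2] = -3 + 20 = 17
  P[3] = 16 + 20 = 36
  P[4] = 12 + 20 = 32
  P[5] = 28 + 20 = 48
  P[6] = 39 + 20 = 59
  P[7] = 49 + 20 = 69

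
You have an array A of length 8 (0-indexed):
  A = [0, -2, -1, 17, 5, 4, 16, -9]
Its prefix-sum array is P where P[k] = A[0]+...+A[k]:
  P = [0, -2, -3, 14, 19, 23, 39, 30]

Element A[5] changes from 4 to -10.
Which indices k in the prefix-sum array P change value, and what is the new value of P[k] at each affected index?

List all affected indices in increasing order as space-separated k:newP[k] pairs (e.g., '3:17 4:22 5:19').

P[k] = A[0] + ... + A[k]
P[k] includes A[5] iff k >= 5
Affected indices: 5, 6, ..., 7; delta = -14
  P[5]: 23 + -14 = 9
  P[6]: 39 + -14 = 25
  P[7]: 30 + -14 = 16

Answer: 5:9 6:25 7:16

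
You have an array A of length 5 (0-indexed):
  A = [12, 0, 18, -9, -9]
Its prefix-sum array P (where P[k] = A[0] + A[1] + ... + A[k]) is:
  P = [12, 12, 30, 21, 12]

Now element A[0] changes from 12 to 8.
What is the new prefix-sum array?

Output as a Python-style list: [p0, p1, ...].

Answer: [8, 8, 26, 17, 8]

Derivation:
Change: A[0] 12 -> 8, delta = -4
P[k] for k < 0: unchanged (A[0] not included)
P[k] for k >= 0: shift by delta = -4
  P[0] = 12 + -4 = 8
  P[1] = 12 + -4 = 8
  P[2] = 30 + -4 = 26
  P[3] = 21 + -4 = 17
  P[4] = 12 + -4 = 8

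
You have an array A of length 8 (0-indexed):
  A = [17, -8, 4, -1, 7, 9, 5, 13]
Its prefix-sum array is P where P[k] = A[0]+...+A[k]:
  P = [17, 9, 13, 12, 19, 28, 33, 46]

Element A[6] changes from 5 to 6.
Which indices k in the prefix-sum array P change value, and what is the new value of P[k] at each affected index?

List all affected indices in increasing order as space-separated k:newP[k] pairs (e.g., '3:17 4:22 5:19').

Answer: 6:34 7:47

Derivation:
P[k] = A[0] + ... + A[k]
P[k] includes A[6] iff k >= 6
Affected indices: 6, 7, ..., 7; delta = 1
  P[6]: 33 + 1 = 34
  P[7]: 46 + 1 = 47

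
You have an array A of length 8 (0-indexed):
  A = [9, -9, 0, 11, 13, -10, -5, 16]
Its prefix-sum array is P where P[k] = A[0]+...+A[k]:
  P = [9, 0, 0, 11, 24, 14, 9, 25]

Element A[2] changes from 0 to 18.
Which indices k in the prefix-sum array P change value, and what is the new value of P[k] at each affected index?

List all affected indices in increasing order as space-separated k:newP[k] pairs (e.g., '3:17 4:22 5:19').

Answer: 2:18 3:29 4:42 5:32 6:27 7:43

Derivation:
P[k] = A[0] + ... + A[k]
P[k] includes A[2] iff k >= 2
Affected indices: 2, 3, ..., 7; delta = 18
  P[2]: 0 + 18 = 18
  P[3]: 11 + 18 = 29
  P[4]: 24 + 18 = 42
  P[5]: 14 + 18 = 32
  P[6]: 9 + 18 = 27
  P[7]: 25 + 18 = 43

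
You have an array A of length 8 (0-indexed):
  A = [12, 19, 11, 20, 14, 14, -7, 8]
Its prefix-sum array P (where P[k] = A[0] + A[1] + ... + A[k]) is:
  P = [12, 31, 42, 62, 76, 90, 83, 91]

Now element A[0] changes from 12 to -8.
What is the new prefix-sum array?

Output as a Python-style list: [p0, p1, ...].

Answer: [-8, 11, 22, 42, 56, 70, 63, 71]

Derivation:
Change: A[0] 12 -> -8, delta = -20
P[k] for k < 0: unchanged (A[0] not included)
P[k] for k >= 0: shift by delta = -20
  P[0] = 12 + -20 = -8
  P[1] = 31 + -20 = 11
  P[2] = 42 + -20 = 22
  P[3] = 62 + -20 = 42
  P[4] = 76 + -20 = 56
  P[5] = 90 + -20 = 70
  P[6] = 83 + -20 = 63
  P[7] = 91 + -20 = 71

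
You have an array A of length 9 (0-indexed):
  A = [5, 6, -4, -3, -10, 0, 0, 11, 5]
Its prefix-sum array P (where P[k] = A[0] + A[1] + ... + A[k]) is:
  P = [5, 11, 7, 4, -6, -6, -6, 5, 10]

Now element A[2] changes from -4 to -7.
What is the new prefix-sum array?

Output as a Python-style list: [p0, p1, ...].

Change: A[2] -4 -> -7, delta = -3
P[k] for k < 2: unchanged (A[2] not included)
P[k] for k >= 2: shift by delta = -3
  P[0] = 5 + 0 = 5
  P[1] = 11 + 0 = 11
  P[2] = 7 + -3 = 4
  P[3] = 4 + -3 = 1
  P[4] = -6 + -3 = -9
  P[5] = -6 + -3 = -9
  P[6] = -6 + -3 = -9
  P[7] = 5 + -3 = 2
  P[8] = 10 + -3 = 7

Answer: [5, 11, 4, 1, -9, -9, -9, 2, 7]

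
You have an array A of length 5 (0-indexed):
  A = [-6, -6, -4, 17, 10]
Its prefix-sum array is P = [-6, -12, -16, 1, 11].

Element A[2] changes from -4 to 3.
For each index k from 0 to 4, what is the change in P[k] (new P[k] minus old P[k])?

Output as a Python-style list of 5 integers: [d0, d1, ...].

Element change: A[2] -4 -> 3, delta = 7
For k < 2: P[k] unchanged, delta_P[k] = 0
For k >= 2: P[k] shifts by exactly 7
Delta array: [0, 0, 7, 7, 7]

Answer: [0, 0, 7, 7, 7]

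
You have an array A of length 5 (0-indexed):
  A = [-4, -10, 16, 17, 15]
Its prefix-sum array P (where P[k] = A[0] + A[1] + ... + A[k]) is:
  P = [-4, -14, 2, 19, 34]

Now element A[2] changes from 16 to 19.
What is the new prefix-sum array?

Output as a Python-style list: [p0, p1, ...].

Answer: [-4, -14, 5, 22, 37]

Derivation:
Change: A[2] 16 -> 19, delta = 3
P[k] for k < 2: unchanged (A[2] not included)
P[k] for k >= 2: shift by delta = 3
  P[0] = -4 + 0 = -4
  P[1] = -14 + 0 = -14
  P[2] = 2 + 3 = 5
  P[3] = 19 + 3 = 22
  P[4] = 34 + 3 = 37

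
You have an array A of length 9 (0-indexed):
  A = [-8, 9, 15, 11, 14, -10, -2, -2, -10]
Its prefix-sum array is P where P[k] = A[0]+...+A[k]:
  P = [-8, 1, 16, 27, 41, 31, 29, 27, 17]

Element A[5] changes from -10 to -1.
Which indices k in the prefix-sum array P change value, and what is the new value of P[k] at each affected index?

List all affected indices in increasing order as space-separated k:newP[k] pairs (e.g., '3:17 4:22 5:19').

P[k] = A[0] + ... + A[k]
P[k] includes A[5] iff k >= 5
Affected indices: 5, 6, ..., 8; delta = 9
  P[5]: 31 + 9 = 40
  P[6]: 29 + 9 = 38
  P[7]: 27 + 9 = 36
  P[8]: 17 + 9 = 26

Answer: 5:40 6:38 7:36 8:26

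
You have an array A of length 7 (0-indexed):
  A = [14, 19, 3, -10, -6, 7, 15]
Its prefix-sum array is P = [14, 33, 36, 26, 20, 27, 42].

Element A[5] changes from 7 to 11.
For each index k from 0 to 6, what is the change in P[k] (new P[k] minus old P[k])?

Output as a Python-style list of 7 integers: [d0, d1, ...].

Answer: [0, 0, 0, 0, 0, 4, 4]

Derivation:
Element change: A[5] 7 -> 11, delta = 4
For k < 5: P[k] unchanged, delta_P[k] = 0
For k >= 5: P[k] shifts by exactly 4
Delta array: [0, 0, 0, 0, 0, 4, 4]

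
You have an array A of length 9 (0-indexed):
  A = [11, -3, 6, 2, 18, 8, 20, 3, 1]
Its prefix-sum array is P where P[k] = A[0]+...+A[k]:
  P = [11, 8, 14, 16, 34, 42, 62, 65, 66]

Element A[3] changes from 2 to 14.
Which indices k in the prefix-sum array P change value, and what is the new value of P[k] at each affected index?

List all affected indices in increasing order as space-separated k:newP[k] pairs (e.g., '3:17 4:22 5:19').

Answer: 3:28 4:46 5:54 6:74 7:77 8:78

Derivation:
P[k] = A[0] + ... + A[k]
P[k] includes A[3] iff k >= 3
Affected indices: 3, 4, ..., 8; delta = 12
  P[3]: 16 + 12 = 28
  P[4]: 34 + 12 = 46
  P[5]: 42 + 12 = 54
  P[6]: 62 + 12 = 74
  P[7]: 65 + 12 = 77
  P[8]: 66 + 12 = 78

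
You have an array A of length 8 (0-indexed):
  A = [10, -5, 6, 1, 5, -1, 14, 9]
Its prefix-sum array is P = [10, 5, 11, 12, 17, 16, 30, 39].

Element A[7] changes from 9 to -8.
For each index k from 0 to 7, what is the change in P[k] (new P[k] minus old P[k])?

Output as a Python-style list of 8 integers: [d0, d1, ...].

Element change: A[7] 9 -> -8, delta = -17
For k < 7: P[k] unchanged, delta_P[k] = 0
For k >= 7: P[k] shifts by exactly -17
Delta array: [0, 0, 0, 0, 0, 0, 0, -17]

Answer: [0, 0, 0, 0, 0, 0, 0, -17]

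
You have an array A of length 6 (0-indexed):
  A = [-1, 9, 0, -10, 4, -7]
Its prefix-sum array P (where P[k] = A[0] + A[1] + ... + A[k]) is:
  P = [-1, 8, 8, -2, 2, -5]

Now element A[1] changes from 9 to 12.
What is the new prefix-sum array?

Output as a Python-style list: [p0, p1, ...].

Change: A[1] 9 -> 12, delta = 3
P[k] for k < 1: unchanged (A[1] not included)
P[k] for k >= 1: shift by delta = 3
  P[0] = -1 + 0 = -1
  P[1] = 8 + 3 = 11
  P[2] = 8 + 3 = 11
  P[3] = -2 + 3 = 1
  P[4] = 2 + 3 = 5
  P[5] = -5 + 3 = -2

Answer: [-1, 11, 11, 1, 5, -2]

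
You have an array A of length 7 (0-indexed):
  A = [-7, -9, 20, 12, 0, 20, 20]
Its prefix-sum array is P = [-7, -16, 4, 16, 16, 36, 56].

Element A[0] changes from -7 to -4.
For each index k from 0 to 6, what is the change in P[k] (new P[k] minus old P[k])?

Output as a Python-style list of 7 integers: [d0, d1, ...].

Answer: [3, 3, 3, 3, 3, 3, 3]

Derivation:
Element change: A[0] -7 -> -4, delta = 3
For k < 0: P[k] unchanged, delta_P[k] = 0
For k >= 0: P[k] shifts by exactly 3
Delta array: [3, 3, 3, 3, 3, 3, 3]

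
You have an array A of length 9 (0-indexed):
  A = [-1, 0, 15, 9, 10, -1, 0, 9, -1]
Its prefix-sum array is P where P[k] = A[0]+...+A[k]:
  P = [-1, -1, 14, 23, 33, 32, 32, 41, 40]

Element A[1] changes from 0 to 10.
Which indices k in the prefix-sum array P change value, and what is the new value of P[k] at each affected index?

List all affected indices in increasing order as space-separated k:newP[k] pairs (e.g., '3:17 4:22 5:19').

P[k] = A[0] + ... + A[k]
P[k] includes A[1] iff k >= 1
Affected indices: 1, 2, ..., 8; delta = 10
  P[1]: -1 + 10 = 9
  P[2]: 14 + 10 = 24
  P[3]: 23 + 10 = 33
  P[4]: 33 + 10 = 43
  P[5]: 32 + 10 = 42
  P[6]: 32 + 10 = 42
  P[7]: 41 + 10 = 51
  P[8]: 40 + 10 = 50

Answer: 1:9 2:24 3:33 4:43 5:42 6:42 7:51 8:50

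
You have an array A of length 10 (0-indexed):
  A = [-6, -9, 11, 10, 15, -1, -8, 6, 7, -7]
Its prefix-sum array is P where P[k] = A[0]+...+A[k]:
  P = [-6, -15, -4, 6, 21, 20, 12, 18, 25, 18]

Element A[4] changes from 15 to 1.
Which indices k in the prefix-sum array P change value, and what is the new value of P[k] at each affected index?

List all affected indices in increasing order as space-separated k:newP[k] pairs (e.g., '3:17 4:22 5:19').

Answer: 4:7 5:6 6:-2 7:4 8:11 9:4

Derivation:
P[k] = A[0] + ... + A[k]
P[k] includes A[4] iff k >= 4
Affected indices: 4, 5, ..., 9; delta = -14
  P[4]: 21 + -14 = 7
  P[5]: 20 + -14 = 6
  P[6]: 12 + -14 = -2
  P[7]: 18 + -14 = 4
  P[8]: 25 + -14 = 11
  P[9]: 18 + -14 = 4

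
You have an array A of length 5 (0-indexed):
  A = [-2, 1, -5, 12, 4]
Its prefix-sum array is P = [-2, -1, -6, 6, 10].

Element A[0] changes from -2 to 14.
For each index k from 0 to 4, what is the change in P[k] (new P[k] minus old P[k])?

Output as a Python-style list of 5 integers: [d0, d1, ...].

Answer: [16, 16, 16, 16, 16]

Derivation:
Element change: A[0] -2 -> 14, delta = 16
For k < 0: P[k] unchanged, delta_P[k] = 0
For k >= 0: P[k] shifts by exactly 16
Delta array: [16, 16, 16, 16, 16]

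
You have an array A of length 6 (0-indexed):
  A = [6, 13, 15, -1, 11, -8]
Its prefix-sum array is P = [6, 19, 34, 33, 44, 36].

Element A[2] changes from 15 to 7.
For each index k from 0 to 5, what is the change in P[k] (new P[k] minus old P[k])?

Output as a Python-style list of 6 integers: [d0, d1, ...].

Answer: [0, 0, -8, -8, -8, -8]

Derivation:
Element change: A[2] 15 -> 7, delta = -8
For k < 2: P[k] unchanged, delta_P[k] = 0
For k >= 2: P[k] shifts by exactly -8
Delta array: [0, 0, -8, -8, -8, -8]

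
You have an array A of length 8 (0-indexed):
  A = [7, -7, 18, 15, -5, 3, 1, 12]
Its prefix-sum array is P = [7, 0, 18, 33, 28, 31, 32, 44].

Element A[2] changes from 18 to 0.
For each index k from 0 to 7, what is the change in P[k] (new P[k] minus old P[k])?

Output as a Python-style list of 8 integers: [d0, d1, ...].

Answer: [0, 0, -18, -18, -18, -18, -18, -18]

Derivation:
Element change: A[2] 18 -> 0, delta = -18
For k < 2: P[k] unchanged, delta_P[k] = 0
For k >= 2: P[k] shifts by exactly -18
Delta array: [0, 0, -18, -18, -18, -18, -18, -18]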